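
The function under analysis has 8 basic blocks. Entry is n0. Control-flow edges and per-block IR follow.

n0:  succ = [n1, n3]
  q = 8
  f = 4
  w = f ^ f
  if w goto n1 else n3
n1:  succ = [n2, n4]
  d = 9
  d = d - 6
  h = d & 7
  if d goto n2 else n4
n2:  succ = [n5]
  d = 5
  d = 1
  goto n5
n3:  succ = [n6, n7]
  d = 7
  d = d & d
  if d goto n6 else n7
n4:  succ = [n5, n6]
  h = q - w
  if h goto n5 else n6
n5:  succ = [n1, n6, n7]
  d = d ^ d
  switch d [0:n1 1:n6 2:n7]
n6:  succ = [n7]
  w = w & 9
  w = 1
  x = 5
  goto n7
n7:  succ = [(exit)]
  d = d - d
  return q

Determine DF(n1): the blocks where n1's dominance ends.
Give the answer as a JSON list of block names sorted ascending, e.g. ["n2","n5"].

Answer: ["n1", "n6", "n7"]

Working:
idom tree: n1←n0 n2←n1 n3←n0 n4←n1 n5←n1 n6←n0 n7←n0
Dom at joins:
  n1: preds {n0,n5}: {n0} ∩ {n0,n1,n5} = {n0}; idom=n0
  n5: preds {n2,n4}: {n0,n1,n2} ∩ {n0,n1,n4} = {n0,n1}; idom=n1
  n6: preds {n3,n4,n5}: {n0,n3} ∩ {n0,n1,n4} ∩ {n0,n1,n5} = {n0}; idom=n0
  n7: preds {n3,n5,n6}: {n0,n3} ∩ {n0,n1,n5} ∩ {n0,n6} = {n0}; idom=n0

DF walk-up:
  n1←n0: walk · to n0
  n1←n5: walk n5→n1 to n0
  n5←n2: walk n2 to n1
  n5←n4: walk n4 to n1
  n6←n3: walk n3 to n0
  n6←n4: walk n4→n1 to n0
  n6←n5: walk n5→n1 to n0
  n7←n3: walk n3 to n0
  n7←n5: walk n5→n1 to n0
  n7←n6: walk n6 to n0
  DF(n0)=∅
  DF(n1)={n1,n6,n7}
  DF(n2)={n5}
  DF(n3)={n6,n7}
  DF(n4)={n5,n6}
  DF(n5)={n1,n6,n7}
  DF(n6)={n7}
  DF(n7)=∅

DF(n1) = ["n1", "n6", "n7"]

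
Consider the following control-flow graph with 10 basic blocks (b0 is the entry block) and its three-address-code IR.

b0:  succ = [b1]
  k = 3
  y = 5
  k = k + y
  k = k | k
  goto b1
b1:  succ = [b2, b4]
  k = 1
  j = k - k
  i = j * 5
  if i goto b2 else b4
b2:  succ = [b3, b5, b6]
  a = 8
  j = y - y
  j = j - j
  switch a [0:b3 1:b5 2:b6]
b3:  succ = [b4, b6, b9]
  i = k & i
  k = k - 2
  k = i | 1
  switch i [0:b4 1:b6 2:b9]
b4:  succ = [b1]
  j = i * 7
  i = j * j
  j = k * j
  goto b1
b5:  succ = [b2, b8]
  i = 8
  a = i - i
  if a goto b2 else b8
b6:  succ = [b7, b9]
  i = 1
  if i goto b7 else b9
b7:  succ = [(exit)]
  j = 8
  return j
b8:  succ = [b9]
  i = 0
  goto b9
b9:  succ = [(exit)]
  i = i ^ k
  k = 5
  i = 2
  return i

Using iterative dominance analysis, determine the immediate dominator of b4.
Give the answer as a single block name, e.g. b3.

Answer: b1

Working:
idom tree: b1←b0 b2←b1 b3←b2 b4←b1 b5←b2 b6←b2 b7←b6 b8←b5 b9←b2
Dom at joins:
  b1: preds {b0,b4}: {b0} ∩ {b0,b1,b4} = {b0}; idom=b0
  b2: preds {b1,b5}: {b0,b1} ∩ {b0,b1,b2,b5} = {b0,b1}; idom=b1
  b4: preds {b1,b3}: {b0,b1} ∩ {b0,b1,b2,b3} = {b0,b1}; idom=b1
  b6: preds {b2,b3}: {b0,b1,b2} ∩ {b0,b1,b2,b3} = {b0,b1,b2}; idom=b2
  b9: preds {b3,b6,b8}: {b0,b1,b2,b3} ∩ {b0,b1,b2,b6} ∩ {b0,b1,b2,b5,b8} = {b0,b1,b2}; idom=b2

idom(b4) = b1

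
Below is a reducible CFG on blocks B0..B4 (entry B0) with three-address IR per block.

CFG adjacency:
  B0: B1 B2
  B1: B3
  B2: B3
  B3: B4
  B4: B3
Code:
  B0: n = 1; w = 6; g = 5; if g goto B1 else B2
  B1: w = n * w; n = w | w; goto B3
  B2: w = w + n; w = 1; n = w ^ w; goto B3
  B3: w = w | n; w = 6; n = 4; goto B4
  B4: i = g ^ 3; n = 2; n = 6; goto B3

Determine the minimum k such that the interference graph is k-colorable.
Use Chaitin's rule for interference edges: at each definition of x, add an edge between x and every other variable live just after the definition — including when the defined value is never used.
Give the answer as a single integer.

Per-block:
  B0 def {g,n,w} use ∅
  B1 def {n,w} use {n,w}
  B2 def {n,w} use {n,w}
  B3 def {n,w} use {n,w}
  B4 def {i,n} use {g}

Backward fixpoint:
  B0: in=∅ out={g,n,w}
  B1: in={g,n,w} out={g,n,w}
  B2: in={g,n,w} out={g,n,w}
  B3: in={g,n,w} out={g,w}
  B4: in={g,w} out={g,n,w}

Conflict graph:
  g — {i,n,w}
  i — {g,w}
  n — {g,w}
  w — {g,i,n}

Registers:
  {g,i,w} pairwise interfere (3-clique) ⇒ χ ≥ 3
  assign g→c0 i→c2 n→c2 w→c1 — no edge inside a register ⇒ χ ≤ 3
  χ = 3

Answer: 3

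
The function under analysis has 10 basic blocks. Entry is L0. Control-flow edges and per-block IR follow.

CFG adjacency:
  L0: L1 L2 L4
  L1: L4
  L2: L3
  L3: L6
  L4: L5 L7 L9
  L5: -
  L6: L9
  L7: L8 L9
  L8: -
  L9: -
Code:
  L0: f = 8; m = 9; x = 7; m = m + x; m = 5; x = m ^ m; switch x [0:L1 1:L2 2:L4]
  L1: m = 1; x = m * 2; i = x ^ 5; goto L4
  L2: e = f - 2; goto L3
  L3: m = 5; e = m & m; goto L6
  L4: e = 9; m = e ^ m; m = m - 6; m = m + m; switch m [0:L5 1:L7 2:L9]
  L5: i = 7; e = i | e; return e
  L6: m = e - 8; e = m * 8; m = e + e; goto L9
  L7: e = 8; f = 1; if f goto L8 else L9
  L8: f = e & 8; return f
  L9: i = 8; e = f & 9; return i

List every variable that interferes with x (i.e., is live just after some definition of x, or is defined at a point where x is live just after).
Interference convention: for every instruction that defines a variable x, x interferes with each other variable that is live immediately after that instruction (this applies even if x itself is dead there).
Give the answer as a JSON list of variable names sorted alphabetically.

Answer: ["f", "m"]

Working:
Block summaries:
  L0: def={f,m,x} ue=∅
  L1: def={i,m,x} ue=∅
  L2: def={e} ue={f}
  L3: def={e,m} ue=∅
  L4: def={e,m} ue={m}
  L5: def={e,i} ue={e}
  L6: def={e,m} ue={e}
  L7: def={e,f} ue=∅
  L8: def={f} ue={e}
  L9: def={e,i} ue={f}

Live sets:
  L0: in=∅ out={f,m}
  L1: in={f} out={f,m}
  L2: in={f} out={f}
  L3: in={f} out={e,f}
  L4: in={f,m} out={e,f}
  L5: in={e} out=∅
  L6: in={e,f} out={f}
  L7: in=∅ out={e,f}
  L8: in={e} out=∅
  L9: in={f} out=∅

Interference:
  e↔{f,i,m}
  f↔{e,i,m,x}
  i↔{e,f,m}
  m↔{e,f,i,x}
  x↔{f,m}

N(x) = ["f", "m"]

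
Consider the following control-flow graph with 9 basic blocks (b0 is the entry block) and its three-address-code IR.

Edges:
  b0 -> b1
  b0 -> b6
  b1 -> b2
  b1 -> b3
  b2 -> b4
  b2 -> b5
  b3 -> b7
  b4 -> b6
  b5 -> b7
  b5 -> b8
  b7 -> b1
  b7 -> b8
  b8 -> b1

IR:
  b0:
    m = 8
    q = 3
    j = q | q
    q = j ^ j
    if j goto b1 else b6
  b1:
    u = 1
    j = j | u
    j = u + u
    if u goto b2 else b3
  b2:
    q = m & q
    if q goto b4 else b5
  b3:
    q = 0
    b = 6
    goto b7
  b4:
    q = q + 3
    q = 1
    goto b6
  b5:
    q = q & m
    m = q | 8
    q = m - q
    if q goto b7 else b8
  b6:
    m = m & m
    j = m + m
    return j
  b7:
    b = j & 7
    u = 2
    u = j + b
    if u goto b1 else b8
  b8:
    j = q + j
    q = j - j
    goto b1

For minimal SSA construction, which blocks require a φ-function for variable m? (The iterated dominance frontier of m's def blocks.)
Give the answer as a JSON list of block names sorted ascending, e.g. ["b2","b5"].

idom tree: b1←b0 b2←b1 b3←b1 b4←b2 b5←b2 b6←b0 b7←b1 b8←b1
Dom∩ at merges:
  b1: preds {b0,b7,b8}: {b0} ∩ {b0,b1,b7} ∩ {b0,b1,b8} = {b0}; idom=b0
  b6: preds {b0,b4}: {b0} ∩ {b0,b1,b2,b4} = {b0}; idom=b0
  b7: preds {b3,b5}: {b0,b1,b3} ∩ {b0,b1,b2,b5} = {b0,b1}; idom=b1
  b8: preds {b5,b7}: {b0,b1,b2,b5} ∩ {b0,b1,b7} = {b0,b1}; idom=b1

DF walk-up:
  join b1 pred b0: · stop@b0
  join b1 pred b7: b7→b1 stop@b0
  join b1 pred b8: b8→b1 stop@b0
  join b6 pred b0: · stop@b0
  join b6 pred b4: b4→b2→b1 stop@b0
  join b7 pred b3: b3 stop@b1
  join b7 pred b5: b5→b2 stop@b1
  join b8 pred b5: b5→b2 stop@b1
  join b8 pred b7: b7 stop@b1
  DF(b0)=∅
  DF(b1)={b1,b6}
  DF(b2)={b6,b7,b8}
  DF(b3)={b7}
  DF(b4)={b6}
  DF(b5)={b7,b8}
  DF(b6)=∅
  DF(b7)={b1,b8}
  DF(b8)={b1}

φ for m: defs {b0,b5,b6}
  DF⁺ = {b1,b6,b7,b8}

Answer: ["b1", "b6", "b7", "b8"]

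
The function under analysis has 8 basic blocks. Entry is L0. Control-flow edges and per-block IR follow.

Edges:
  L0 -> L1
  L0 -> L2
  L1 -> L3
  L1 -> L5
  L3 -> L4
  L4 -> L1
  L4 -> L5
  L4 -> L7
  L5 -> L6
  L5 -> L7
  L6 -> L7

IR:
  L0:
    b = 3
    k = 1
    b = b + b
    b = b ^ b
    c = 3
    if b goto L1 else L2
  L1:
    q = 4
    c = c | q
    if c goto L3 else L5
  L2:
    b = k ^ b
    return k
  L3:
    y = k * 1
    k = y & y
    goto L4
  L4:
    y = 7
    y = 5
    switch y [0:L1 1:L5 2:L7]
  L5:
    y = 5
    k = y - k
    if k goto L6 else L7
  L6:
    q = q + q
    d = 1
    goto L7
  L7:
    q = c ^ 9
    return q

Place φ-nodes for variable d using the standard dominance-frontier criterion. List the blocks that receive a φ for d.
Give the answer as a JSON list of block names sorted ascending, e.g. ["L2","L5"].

idom tree: L1←L0 L2←L0 L3←L1 L4←L3 L5←L1 L6←L5 L7←L1
Dom∩ at merges:
  L1: preds {L0,L4}: {L0} ∩ {L0,L1,L3,L4} = {L0}; idom=L0
  L5: preds {L1,L4}: {L0,L1} ∩ {L0,L1,L3,L4} = {L0,L1}; idom=L1
  L7: preds {L4,L5,L6}: {L0,L1,L3,L4} ∩ {L0,L1,L5} ∩ {L0,L1,L5,L6} = {L0,L1}; idom=L1

DF derivation:
  join L1 pred L0: · stop@L0
  join L1 pred L4: L4→L3→L1 stop@L0
  join L5 pred L1: · stop@L1
  join L5 pred L4: L4→L3 stop@L1
  join L7 pred L4: L4→L3 stop@L1
  join L7 pred L5: L5 stop@L1
  join L7 pred L6: L6→L5 stop@L1
  L0: DF=∅
  L1: DF={L1}
  L2: DF=∅
  L3: DF={L1,L5,L7}
  L4: DF={L1,L5,L7}
  L5: DF={L7}
  L6: DF={L7}
  L7: DF=∅

φ for d: defs {L6}
  DF⁺ = {L7}

Answer: ["L7"]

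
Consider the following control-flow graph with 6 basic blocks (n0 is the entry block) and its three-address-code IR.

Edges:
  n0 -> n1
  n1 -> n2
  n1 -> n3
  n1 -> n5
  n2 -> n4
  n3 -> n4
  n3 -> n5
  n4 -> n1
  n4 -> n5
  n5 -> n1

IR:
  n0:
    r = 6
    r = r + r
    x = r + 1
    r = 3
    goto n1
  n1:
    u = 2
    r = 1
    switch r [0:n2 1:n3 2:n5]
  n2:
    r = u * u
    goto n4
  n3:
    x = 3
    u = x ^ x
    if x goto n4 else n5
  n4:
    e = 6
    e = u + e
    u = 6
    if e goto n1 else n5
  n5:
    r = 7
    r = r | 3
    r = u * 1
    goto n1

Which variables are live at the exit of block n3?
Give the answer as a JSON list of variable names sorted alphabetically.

Per-block:
  n0: def={r,x} ue=∅
  n1: def={r,u} ue=∅
  n2: def={r} ue={u}
  n3: def={u,x} ue=∅
  n4: def={e,u} ue={u}
  n5: def={r} ue={u}

Backward fixpoint:
  live n0: ∅→∅
  live n1: ∅→{u}
  live n2: {u}→{u}
  live n3: ∅→{u}
  live n4: {u}→{u}
  live n5: {u}→∅

live-out(n3) = ["u"]

Answer: ["u"]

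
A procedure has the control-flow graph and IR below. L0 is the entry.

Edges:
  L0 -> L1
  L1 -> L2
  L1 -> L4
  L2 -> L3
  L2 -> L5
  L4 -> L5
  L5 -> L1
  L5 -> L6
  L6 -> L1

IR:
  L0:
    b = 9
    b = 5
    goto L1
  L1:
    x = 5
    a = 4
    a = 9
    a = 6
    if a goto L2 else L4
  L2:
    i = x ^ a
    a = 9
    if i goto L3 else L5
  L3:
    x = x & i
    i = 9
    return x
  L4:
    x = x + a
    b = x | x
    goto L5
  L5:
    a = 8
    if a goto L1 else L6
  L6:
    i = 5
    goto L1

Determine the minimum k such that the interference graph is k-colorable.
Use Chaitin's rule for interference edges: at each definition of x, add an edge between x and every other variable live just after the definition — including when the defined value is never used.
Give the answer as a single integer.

Answer: 3

Analysis:
def/use:
  L0: {b} / ∅
  L1: {a,x} / ∅
  L2: {a,i} / {a,x}
  L3: {i,x} / {i,x}
  L4: {b,x} / {a,x}
  L5: {a} / ∅
  L6: {i} / ∅

Backward fixpoint:
  live L0: ∅→∅
  live L1: ∅→{a,x}
  live L2: {a,x}→{i,x}
  live L3: {i,x}→∅
  live L4: {a,x}→∅
  live L5: ∅→∅
  live L6: ∅→∅

Interference:
  a: {i,x}
  b: ∅
  i: {a,x}
  x: {a,i}

Chromatic number:
  clique {a,i,x} ⇒ need ≥ 3
  3-colouring: r0={a,b}  r1={i}  r2={x}
  χ = 3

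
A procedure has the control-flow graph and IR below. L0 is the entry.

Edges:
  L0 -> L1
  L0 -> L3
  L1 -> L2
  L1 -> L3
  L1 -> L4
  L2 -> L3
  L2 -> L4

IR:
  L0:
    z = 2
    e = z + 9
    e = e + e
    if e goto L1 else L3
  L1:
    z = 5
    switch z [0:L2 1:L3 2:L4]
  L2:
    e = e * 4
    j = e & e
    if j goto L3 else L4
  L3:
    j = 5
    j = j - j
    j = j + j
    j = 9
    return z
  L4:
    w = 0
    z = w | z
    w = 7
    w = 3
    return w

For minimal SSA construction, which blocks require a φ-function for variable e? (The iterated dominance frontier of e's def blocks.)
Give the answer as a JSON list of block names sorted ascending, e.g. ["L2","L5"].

idom tree: L1←L0 L2←L1 L3←L0 L4←L1
Dom at joins:
  L3: preds {L0,L1,L2}: {L0} ∩ {L0,L1} ∩ {L0,L1,L2} = {L0}; idom=L0
  L4: preds {L1,L2}: {L0,L1} ∩ {L0,L1,L2} = {L0,L1}; idom=L1

Frontier:
  join L3 pred L0: · stop@L0
  join L3 pred L1: L1 stop@L0
  join L3 pred L2: L2→L1 stop@L0
  join L4 pred L1: · stop@L1
  join L4 pred L2: L2 stop@L1
  L0: DF=∅
  L1: DF={L3}
  L2: DF={L3,L4}
  L3: DF=∅
  L4: DF=∅

φ for e: defs {L0,L2}
  DF⁺ = {L3,L4}

Answer: ["L3", "L4"]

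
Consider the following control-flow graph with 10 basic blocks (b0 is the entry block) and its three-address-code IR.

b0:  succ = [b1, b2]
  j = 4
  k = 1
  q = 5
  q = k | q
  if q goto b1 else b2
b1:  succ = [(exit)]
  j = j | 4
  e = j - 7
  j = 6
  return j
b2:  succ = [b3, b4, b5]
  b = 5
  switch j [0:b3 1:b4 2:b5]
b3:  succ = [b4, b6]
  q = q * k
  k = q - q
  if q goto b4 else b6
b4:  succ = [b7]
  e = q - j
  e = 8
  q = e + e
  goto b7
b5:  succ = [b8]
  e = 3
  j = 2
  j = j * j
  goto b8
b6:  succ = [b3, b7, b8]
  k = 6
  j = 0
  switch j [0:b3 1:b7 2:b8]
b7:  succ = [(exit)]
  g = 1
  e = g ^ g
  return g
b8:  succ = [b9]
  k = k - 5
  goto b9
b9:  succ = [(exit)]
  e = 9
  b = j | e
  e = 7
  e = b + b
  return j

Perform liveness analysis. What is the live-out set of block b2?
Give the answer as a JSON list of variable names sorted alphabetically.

def/use:
  b0: def={j,k,q} ue=∅
  b1: def={e,j} ue={j}
  b2: def={b} ue={j}
  b3: def={k,q} ue={k,q}
  b4: def={e,q} ue={j,q}
  b5: def={e,j} ue=∅
  b6: def={j,k} ue=∅
  b7: def={e,g} ue=∅
  b8: def={k} ue={k}
  b9: def={b,e} ue={j}

Liveness:
  b0 li=∅ lo={j,k,q}
  b1 li={j} lo=∅
  b2 li={j,k,q} lo={j,k,q}
  b3 li={j,k,q} lo={j,q}
  b4 li={j,q} lo=∅
  b5 li={k} lo={j,k}
  b6 li={q} lo={j,k,q}
  b7 li=∅ lo=∅
  b8 li={j,k} lo={j}
  b9 li={j} lo=∅

live-out(b2) = ["j", "k", "q"]

Answer: ["j", "k", "q"]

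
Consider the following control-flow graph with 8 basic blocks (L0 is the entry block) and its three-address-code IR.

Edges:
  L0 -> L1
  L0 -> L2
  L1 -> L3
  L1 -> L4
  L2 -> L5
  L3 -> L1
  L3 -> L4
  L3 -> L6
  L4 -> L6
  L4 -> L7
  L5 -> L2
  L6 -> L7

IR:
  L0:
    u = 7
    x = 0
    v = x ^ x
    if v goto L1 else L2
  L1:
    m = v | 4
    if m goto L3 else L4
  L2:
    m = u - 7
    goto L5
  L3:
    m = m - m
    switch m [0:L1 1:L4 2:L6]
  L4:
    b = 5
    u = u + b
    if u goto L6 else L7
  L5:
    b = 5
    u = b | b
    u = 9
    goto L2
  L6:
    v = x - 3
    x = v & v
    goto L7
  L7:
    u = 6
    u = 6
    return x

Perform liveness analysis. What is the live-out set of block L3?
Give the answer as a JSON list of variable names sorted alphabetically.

Block summaries:
  L0: def={u,v,x} ue=∅
  L1: def={m} ue={v}
  L2: def={m} ue={u}
  L3: def={m} ue={m}
  L4: def={b,u} ue={u}
  L5: def={b,u} ue=∅
  L6: def={v,x} ue={x}
  L7: def={u} ue={x}

Backward fixpoint:
  L0: in=∅ out={u,v,x}
  L1: in={u,v,x} out={m,u,v,x}
  L2: in={u} out=∅
  L3: in={m,u,v,x} out={u,v,x}
  L4: in={u,x} out={x}
  L5: in=∅ out={u}
  L6: in={x} out={x}
  L7: in={x} out=∅

live-out(L3) = ["u", "v", "x"]

Answer: ["u", "v", "x"]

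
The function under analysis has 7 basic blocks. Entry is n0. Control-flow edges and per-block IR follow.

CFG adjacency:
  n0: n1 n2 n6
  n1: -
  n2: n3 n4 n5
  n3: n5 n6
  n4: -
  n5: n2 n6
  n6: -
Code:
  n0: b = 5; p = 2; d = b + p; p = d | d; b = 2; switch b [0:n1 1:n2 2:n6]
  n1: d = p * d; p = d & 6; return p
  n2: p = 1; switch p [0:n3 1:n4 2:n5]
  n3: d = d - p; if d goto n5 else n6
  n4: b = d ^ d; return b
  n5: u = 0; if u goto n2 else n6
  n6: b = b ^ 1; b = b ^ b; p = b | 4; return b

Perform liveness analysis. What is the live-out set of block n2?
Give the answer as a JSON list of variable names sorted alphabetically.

Answer: ["b", "d", "p"]

Analysis:
Per-block:
  n0: def={b,d,p} ue=∅
  n1: def={d,p} ue={d,p}
  n2: def={p} ue=∅
  n3: def={d} ue={d,p}
  n4: def={b} ue={d}
  n5: def={u} ue=∅
  n6: def={b,p} ue={b}

Liveness:
  n0: in=∅ out={b,d,p}
  n1: in={d,p} out=∅
  n2: in={b,d} out={b,d,p}
  n3: in={b,d,p} out={b,d}
  n4: in={d} out=∅
  n5: in={b,d} out={b,d}
  n6: in={b} out=∅

live-out(n2) = ["b", "d", "p"]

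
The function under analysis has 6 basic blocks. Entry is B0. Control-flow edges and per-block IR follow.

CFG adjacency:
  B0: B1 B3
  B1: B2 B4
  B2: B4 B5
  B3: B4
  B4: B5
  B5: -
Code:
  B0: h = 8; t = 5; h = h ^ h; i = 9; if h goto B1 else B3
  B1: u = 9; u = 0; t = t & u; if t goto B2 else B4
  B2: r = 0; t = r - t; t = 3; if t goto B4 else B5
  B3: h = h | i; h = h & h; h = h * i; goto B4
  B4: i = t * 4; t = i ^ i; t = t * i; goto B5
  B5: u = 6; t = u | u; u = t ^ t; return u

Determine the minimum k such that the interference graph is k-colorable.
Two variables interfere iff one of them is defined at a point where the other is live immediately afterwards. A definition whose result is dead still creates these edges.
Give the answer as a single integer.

Answer: 3

Working:
Block summaries:
  B0: {h,i,t} / ∅
  B1: {t,u} / {t}
  B2: {r,t} / {t}
  B3: {h} / {h,i}
  B4: {i,t} / {t}
  B5: {t,u} / ∅

Live sets:
  B0: in=∅ out={h,i,t}
  B1: in={t} out={t}
  B2: in={t} out={t}
  B3: in={h,i,t} out={t}
  B4: in={t} out=∅
  B5: in=∅ out=∅

Interfere edges:
  h↔{i,t}
  i↔{h,t}
  r↔{t}
  t↔{h,i,r,u}
  u↔{t}

Registers:
  clique {h,i,t} ⇒ need ≥ 3
  assign h→r1 i→r2 r→r1 t→r0 u→r1 — no edge inside a register ⇒ χ ≤ 3
  χ = 3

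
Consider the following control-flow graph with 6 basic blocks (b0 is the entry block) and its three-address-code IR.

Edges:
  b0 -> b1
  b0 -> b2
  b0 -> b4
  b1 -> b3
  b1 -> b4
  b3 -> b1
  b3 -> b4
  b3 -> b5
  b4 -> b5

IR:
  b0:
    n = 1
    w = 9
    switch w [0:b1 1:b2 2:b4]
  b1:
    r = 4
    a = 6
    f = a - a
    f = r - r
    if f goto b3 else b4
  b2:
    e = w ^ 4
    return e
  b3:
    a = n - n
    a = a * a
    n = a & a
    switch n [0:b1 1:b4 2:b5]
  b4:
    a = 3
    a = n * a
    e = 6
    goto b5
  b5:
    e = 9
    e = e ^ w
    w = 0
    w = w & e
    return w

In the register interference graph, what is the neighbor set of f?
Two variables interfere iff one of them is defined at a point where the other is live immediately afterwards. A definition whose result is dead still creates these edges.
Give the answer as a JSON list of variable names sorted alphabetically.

def/use:
  b0: {n,w} / ∅
  b1: {a,f,r} / ∅
  b2: {e} / {w}
  b3: {a,n} / {n}
  b4: {a,e} / {n}
  b5: {e,w} / {w}

Liveness:
  b0: in=∅ out={n,w}
  b1: in={n,w} out={n,w}
  b2: in={w} out=∅
  b3: in={n,w} out={n,w}
  b4: in={n,w} out={w}
  b5: in={w} out=∅

Interfere edges:
  a: {n,r,w}
  e: {w}
  f: {n,r,w}
  n: {a,f,r,w}
  r: {a,f,n,w}
  w: {a,e,f,n,r}

N(f) = ["n", "r", "w"]

Answer: ["n", "r", "w"]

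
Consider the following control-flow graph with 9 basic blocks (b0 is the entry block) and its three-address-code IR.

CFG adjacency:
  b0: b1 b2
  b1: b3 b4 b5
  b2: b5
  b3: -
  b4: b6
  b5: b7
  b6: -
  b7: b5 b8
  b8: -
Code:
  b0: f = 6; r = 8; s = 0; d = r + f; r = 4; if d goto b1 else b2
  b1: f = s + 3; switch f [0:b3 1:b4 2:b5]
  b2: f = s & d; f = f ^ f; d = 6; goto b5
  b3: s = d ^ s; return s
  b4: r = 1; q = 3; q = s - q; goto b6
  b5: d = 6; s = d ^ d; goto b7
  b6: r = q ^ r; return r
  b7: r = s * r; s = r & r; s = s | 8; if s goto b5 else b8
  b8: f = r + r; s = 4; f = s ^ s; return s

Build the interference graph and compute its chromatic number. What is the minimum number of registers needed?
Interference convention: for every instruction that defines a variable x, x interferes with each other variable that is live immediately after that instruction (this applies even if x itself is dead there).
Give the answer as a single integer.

Block summaries:
  b0 def {d,f,r,s} use ∅
  b1 def {f} use {s}
  b2 def {d,f} use {d,s}
  b3 def {s} use {d,s}
  b4 def {q,r} use {s}
  b5 def {d,s} use ∅
  b6 def {r} use {q,r}
  b7 def {r,s} use {r,s}
  b8 def {f,s} use {r}

Live sets:
  b0: in=∅ out={d,r,s}
  b1: in={d,r,s} out={d,r,s}
  b2: in={d,r,s} out={r}
  b3: in={d,s} out=∅
  b4: in={s} out={q,r}
  b5: in={r} out={r,s}
  b6: in={q,r} out=∅
  b7: in={r,s} out={r}
  b8: in={r} out=∅

Interfere edges:
  d↔{f,r,s}
  f↔{d,r,s}
  q↔{r,s}
  r↔{d,f,q,s}
  s↔{d,f,q,r}

Colouring:
  clique {d,f,r,s} ⇒ need ≥ 4
  4-colouring: c0={r}  c1={s}  c2={d,q}  c3={f}
  χ = 4

Answer: 4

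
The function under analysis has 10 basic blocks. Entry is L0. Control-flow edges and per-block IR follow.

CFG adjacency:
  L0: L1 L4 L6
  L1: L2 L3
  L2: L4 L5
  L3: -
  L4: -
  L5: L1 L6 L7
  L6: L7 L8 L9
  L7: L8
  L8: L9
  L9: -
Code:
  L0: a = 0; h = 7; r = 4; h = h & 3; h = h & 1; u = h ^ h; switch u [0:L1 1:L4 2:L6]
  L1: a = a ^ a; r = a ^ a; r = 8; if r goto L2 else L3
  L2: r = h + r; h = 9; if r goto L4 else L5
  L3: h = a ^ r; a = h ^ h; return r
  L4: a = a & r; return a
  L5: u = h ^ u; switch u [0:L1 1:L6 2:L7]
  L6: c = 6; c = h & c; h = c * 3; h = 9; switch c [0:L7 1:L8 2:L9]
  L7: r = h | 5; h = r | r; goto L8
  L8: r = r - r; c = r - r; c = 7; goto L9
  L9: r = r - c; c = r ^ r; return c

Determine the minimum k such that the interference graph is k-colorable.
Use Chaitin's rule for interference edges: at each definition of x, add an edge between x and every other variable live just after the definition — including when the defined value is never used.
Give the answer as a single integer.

Answer: 4

Working:
Block summaries:
  L0 def {a,h,r,u} use ∅
  L1 def {a,r} use {a}
  L2 def {h,r} use {h,r}
  L3 def {a,h} use {a,r}
  L4 def {a} use {a,r}
  L5 def {u} use {h,u}
  L6 def {c,h} use {h}
  L7 def {h,r} use {h}
  L8 def {c,r} use {r}
  L9 def {c,r} use {c,r}

Live sets:
  L0 li=∅ lo={a,h,r,u}
  L1 li={a,h,u} lo={a,h,r,u}
  L2 li={a,h,r,u} lo={a,h,r,u}
  L3 li={a,r} lo=∅
  L4 li={a,r} lo=∅
  L5 li={a,h,r,u} lo={a,h,r,u}
  L6 li={h,r} lo={c,h,r}
  L7 li={h} lo={r}
  L8 li={r} lo={c,r}
  L9 li={c,r} lo=∅

Interference:
  a: {h,r,u}
  c: {h,r}
  h: {a,c,r,u}
  r: {a,c,h,u}
  u: {a,h,r}

Registers:
  lower bound: {a,h,r,u} mutually conflict ⇒ χ ≥ 4
  assign a→c2 c→c2 h→c0 r→c1 u→c3 — no edge inside a register ⇒ χ ≤ 4
  χ = 4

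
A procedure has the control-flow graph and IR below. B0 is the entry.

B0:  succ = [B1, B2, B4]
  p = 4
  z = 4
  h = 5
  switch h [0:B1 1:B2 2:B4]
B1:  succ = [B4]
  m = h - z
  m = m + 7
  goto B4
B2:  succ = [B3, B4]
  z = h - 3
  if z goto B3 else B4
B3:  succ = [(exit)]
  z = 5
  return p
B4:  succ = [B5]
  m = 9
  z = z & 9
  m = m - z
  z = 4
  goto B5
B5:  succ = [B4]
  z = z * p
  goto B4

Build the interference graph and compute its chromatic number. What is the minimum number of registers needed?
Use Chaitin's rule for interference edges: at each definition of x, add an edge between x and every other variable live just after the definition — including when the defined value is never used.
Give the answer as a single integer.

Answer: 3

Analysis:
def/use:
  B0: def={h,p,z} ue=∅
  B1: def={m} ue={h,z}
  B2: def={z} ue={h}
  B3: def={z} ue={p}
  B4: def={m,z} ue={z}
  B5: def={z} ue={p,z}

Backward fixpoint:
  live B0: ∅→{h,p,z}
  live B1: {h,p,z}→{p,z}
  live B2: {h,p}→{p,z}
  live B3: {p}→∅
  live B4: {p,z}→{p,z}
  live B5: {p,z}→{p,z}

Interfere edges:
  h: {p,z}
  m: {p,z}
  p: {h,m,z}
  z: {h,m,p}

Chromatic number:
  lower bound: {h,p,z} mutually conflict ⇒ χ ≥ 3
  assign h→c2 m→c2 p→c0 z→c1 — no edge inside a register ⇒ χ ≤ 3
  χ = 3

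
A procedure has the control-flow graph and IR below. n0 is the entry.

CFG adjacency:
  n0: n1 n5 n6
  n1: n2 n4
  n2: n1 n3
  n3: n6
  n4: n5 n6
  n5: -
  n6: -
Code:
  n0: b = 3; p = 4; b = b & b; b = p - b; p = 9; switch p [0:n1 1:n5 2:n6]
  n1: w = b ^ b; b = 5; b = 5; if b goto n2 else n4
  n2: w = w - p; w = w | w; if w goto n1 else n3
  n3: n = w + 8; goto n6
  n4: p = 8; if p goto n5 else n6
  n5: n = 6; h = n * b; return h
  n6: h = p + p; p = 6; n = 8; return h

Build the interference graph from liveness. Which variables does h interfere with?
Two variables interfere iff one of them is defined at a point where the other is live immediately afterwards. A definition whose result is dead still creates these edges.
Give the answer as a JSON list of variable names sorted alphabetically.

Per-block:
  n0 def {b,p} use ∅
  n1 def {b,w} use {b}
  n2 def {w} use {p,w}
  n3 def {n} use {w}
  n4 def {p} use ∅
  n5 def {h,n} use {b}
  n6 def {h,n,p} use {p}

Liveness:
  live n0: ∅→{b,p}
  live n1: {b,p}→{b,p,w}
  live n2: {b,p,w}→{b,p,w}
  live n3: {p,w}→{p}
  live n4: {b}→{b,p}
  live n5: {b}→∅
  live n6: {p}→∅

Interfere edges:
  b↔{n,p,w}
  h↔{n,p}
  n↔{b,h,p}
  p↔{b,h,n,w}
  w↔{b,p}

N(h) = ["n", "p"]

Answer: ["n", "p"]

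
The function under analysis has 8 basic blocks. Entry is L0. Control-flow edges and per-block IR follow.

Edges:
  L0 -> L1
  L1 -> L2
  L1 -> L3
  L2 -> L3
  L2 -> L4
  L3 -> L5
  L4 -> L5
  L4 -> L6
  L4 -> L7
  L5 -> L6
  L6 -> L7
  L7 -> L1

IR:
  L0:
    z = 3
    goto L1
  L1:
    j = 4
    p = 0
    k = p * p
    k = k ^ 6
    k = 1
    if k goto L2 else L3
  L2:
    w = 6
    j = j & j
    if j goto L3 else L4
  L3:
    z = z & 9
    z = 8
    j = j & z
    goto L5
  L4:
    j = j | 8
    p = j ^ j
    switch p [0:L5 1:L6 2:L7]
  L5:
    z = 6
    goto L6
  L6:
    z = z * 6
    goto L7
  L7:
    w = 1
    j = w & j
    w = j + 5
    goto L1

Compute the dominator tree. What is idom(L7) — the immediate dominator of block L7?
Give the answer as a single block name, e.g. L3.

idom tree: L1←L0 L2←L1 L3←L1 L4←L2 L5←L1 L6←L1 L7←L1
Dom∩ at merges:
  L1: preds {L0,L7}: {L0} ∩ {L0,L1,L7} = {L0}; idom=L0
  L3: preds {L1,L2}: {L0,L1} ∩ {L0,L1,L2} = {L0,L1}; idom=L1
  L5: preds {L3,L4}: {L0,L1,L3} ∩ {L0,L1,L2,L4} = {L0,L1}; idom=L1
  L6: preds {L4,L5}: {L0,L1,L2,L4} ∩ {L0,L1,L5} = {L0,L1}; idom=L1
  L7: preds {L4,L6}: {L0,L1,L2,L4} ∩ {L0,L1,L6} = {L0,L1}; idom=L1

idom(L7) = L1

Answer: L1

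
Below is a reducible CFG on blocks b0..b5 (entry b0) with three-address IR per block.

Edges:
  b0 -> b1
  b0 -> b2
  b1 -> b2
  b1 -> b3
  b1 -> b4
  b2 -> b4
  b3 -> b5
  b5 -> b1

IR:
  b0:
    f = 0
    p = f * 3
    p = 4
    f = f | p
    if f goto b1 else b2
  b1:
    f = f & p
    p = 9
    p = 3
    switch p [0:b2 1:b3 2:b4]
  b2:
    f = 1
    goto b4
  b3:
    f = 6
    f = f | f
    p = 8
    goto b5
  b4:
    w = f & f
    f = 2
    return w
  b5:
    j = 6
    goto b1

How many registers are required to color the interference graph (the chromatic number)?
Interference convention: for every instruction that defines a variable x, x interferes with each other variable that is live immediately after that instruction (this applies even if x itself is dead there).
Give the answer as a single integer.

Answer: 3

Analysis:
def/use:
  b0 def {f,p} use ∅
  b1 def {f,p} use {f,p}
  b2 def {f} use ∅
  b3 def {f,p} use ∅
  b4 def {f,w} use {f}
  b5 def {j} use ∅

Live sets:
  live b0: ∅→{f,p}
  live b1: {f,p}→{f}
  live b2: ∅→{f}
  live b3: ∅→{f,p}
  live b4: {f}→∅
  live b5: {f,p}→{f,p}

Conflict graph:
  f — {j,p,w}
  j — {f,p}
  p — {f,j}
  w — {f}

Registers:
  {f,j,p} pairwise interfere (3-clique) ⇒ χ ≥ 3
  3-colouring: c0={f}  c1={j,w}  c2={p}
  χ = 3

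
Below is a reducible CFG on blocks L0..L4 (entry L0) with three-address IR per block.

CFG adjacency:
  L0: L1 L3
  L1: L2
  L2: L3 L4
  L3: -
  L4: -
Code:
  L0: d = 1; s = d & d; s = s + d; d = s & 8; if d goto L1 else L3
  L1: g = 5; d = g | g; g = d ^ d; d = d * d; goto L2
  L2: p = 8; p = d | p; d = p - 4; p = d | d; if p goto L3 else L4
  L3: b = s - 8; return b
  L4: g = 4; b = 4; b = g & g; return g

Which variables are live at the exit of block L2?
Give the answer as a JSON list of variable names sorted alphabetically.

Answer: ["s"]

Working:
Per-block:
  L0: {d,s} / ∅
  L1: {d,g} / ∅
  L2: {d,p} / {d}
  L3: {b} / {s}
  L4: {b,g} / ∅

Liveness:
  L0: in=∅ out={s}
  L1: in={s} out={d,s}
  L2: in={d,s} out={s}
  L3: in={s} out=∅
  L4: in=∅ out=∅

live-out(L2) = ["s"]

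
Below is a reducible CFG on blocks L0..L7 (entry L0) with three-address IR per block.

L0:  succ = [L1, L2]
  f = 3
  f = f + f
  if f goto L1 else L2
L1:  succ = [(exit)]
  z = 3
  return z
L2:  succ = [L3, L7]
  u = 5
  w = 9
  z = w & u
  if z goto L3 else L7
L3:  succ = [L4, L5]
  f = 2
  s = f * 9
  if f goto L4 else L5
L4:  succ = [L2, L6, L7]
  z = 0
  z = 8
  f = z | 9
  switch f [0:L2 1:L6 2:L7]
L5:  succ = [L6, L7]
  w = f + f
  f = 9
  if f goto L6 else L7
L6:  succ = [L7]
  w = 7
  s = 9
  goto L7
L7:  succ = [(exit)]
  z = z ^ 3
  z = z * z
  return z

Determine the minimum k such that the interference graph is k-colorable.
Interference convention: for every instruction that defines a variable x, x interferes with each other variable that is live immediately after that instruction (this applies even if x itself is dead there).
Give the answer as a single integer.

Answer: 3

Working:
Block summaries:
  L0: {f} / ∅
  L1: {z} / ∅
  L2: {u,w,z} / ∅
  L3: {f,s} / ∅
  L4: {f,z} / ∅
  L5: {f,w} / {f}
  L6: {s,w} / ∅
  L7: {z} / {z}

Live sets:
  L0 li=∅ lo=∅
  L1 li=∅ lo=∅
  L2 li=∅ lo={z}
  L3 li={z} lo={f,z}
  L4 li=∅ lo={z}
  L5 li={f,z} lo={z}
  L6 li={z} lo={z}
  L7 li={z} lo=∅

Interfere edges:
  f: {s,z}
  s: {f,z}
  u: {w}
  w: {u,z}
  z: {f,s,w}

Colouring:
  lower bound: {f,s,z} mutually conflict ⇒ χ ≥ 3
  assign f→r1 s→r2 u→r0 w→r1 z→r0 — no edge inside a register ⇒ χ ≤ 3
  χ = 3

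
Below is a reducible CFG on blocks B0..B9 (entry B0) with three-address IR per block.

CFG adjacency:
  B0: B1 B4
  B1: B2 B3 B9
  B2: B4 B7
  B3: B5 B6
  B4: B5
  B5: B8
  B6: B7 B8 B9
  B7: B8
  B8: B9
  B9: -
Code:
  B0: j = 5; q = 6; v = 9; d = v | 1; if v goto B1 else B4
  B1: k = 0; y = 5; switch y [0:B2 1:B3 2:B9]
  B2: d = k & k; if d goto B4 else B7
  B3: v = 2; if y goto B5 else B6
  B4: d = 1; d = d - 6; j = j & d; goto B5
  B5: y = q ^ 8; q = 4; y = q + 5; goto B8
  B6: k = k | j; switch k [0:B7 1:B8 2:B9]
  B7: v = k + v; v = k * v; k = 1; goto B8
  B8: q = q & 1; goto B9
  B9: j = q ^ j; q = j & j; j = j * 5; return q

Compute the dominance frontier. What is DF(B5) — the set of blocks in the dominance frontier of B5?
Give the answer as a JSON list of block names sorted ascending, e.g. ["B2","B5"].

idom tree: B1←B0 B2←B1 B3←B1 B4←B0 B5←B0 B6←B3 B7←B1 B8←B0 B9←B0
Join-block Dom:
  B4: preds {B0,B2}: {B0} ∩ {B0,B1,B2} = {B0}; idom=B0
  B5: preds {B3,B4}: {B0,B1,B3} ∩ {B0,B4} = {B0}; idom=B0
  B7: preds {B2,B6}: {B0,B1,B2} ∩ {B0,B1,B3,B6} = {B0,B1}; idom=B1
  B8: preds {B5,B6,B7}: {B0,B5} ∩ {B0,B1,B3,B6} ∩ {B0,B1,B7} = {B0}; idom=B0
  B9: preds {B1,B6,B8}: {B0,B1} ∩ {B0,B1,B3,B6} ∩ {B0,B8} = {B0}; idom=B0

Frontier:
  join B4 pred B0: · stop@B0
  join B4 pred B2: B2→B1 stop@B0
  join B5 pred B3: B3→B1 stop@B0
  join B5 pred B4: B4 stop@B0
  join B7 pred B2: B2 stop@B1
  join B7 pred B6: B6→B3 stop@B1
  join B8 pred B5: B5 stop@B0
  join B8 pred B6: B6→B3→B1 stop@B0
  join B8 pred B7: B7→B1 stop@B0
  join B9 pred B1: B1 stop@B0
  join B9 pred B6: B6→B3→B1 stop@B0
  join B9 pred B8: B8 stop@B0
  B0: DF=∅
  B1: DF={B4,B5,B8,B9}
  B2: DF={B4,B7}
  B3: DF={B5,B7,B8,B9}
  B4: DF={B5}
  B5: DF={B8}
  B6: DF={B7,B8,B9}
  B7: DF={B8}
  B8: DF={B9}
  B9: DF=∅

DF(B5) = ["B8"]

Answer: ["B8"]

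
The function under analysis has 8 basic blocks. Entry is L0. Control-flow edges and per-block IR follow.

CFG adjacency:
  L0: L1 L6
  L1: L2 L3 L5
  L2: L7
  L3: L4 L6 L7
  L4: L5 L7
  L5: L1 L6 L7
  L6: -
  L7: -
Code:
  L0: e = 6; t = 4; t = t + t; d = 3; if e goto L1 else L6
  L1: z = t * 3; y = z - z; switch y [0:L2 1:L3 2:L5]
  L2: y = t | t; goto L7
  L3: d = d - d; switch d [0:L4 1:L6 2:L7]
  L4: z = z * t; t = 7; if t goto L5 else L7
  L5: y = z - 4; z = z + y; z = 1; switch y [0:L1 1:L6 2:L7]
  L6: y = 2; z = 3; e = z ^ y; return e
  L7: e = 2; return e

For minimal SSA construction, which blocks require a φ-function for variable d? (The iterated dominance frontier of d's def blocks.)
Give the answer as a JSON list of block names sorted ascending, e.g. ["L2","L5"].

idom tree: L1←L0 L2←L1 L3←L1 L4←L3 L5←L1 L6←L0 L7←L1
Join-block Dom:
  L1: preds {L0,L5}: {L0} ∩ {L0,L1,L5} = {L0}; idom=L0
  L5: preds {L1,L4}: {L0,L1} ∩ {L0,L1,L3,L4} = {L0,L1}; idom=L1
  L6: preds {L0,L3,L5}: {L0} ∩ {L0,L1,L3} ∩ {L0,L1,L5} = {L0}; idom=L0
  L7: preds {L2,L3,L4,L5}: {L0,L1,L2} ∩ {L0,L1,L3} ∩ {L0,L1,L3,L4} ∩ {L0,L1,L5} = {L0,L1}; idom=L1

Frontier:
  join L1 pred L0: · stop@L0
  join L1 pred L5: L5→L1 stop@L0
  join L5 pred L1: · stop@L1
  join L5 pred L4: L4→L3 stop@L1
  join L6 pred L0: · stop@L0
  join L6 pred L3: L3→L1 stop@L0
  join L6 pred L5: L5→L1 stop@L0
  join L7 pred L2: L2 stop@L1
  join L7 pred L3: L3 stop@L1
  join L7 pred L4: L4→L3 stop@L1
  join L7 pred L5: L5 stop@L1
  L0: DF=∅
  L1: DF={L1,L6}
  L2: DF={L7}
  L3: DF={L5,L6,L7}
  L4: DF={L5,L7}
  L5: DF={L1,L6,L7}
  L6: DF=∅
  L7: DF=∅

φ for d: defs {L0,L3}
  DF⁺ = {L1,L5,L6,L7}

Answer: ["L1", "L5", "L6", "L7"]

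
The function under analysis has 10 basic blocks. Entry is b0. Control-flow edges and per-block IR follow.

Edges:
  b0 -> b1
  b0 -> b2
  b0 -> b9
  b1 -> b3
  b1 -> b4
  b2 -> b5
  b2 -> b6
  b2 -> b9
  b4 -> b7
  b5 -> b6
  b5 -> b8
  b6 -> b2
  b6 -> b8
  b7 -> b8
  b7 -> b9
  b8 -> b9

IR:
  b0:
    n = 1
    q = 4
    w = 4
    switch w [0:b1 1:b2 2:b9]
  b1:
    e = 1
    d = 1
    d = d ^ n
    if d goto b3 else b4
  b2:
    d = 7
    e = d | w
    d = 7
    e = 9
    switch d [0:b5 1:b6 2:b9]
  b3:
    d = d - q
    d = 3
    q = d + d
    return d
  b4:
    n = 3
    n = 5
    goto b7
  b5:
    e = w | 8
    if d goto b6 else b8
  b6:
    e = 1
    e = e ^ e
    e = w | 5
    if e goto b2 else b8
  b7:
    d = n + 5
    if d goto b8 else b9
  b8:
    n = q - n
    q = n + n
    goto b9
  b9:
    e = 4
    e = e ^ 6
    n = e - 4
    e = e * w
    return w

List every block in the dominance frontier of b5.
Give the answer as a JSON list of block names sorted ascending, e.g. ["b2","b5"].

idom tree: b1←b0 b2←b0 b3←b1 b4←b1 b5←b2 b6←b2 b7←b4 b8←b0 b9←b0
Dom∩ at merges:
  b2: preds {b0,b6}: {b0} ∩ {b0,b2,b6} = {b0}; idom=b0
  b6: preds {b2,b5}: {b0,b2} ∩ {b0,b2,b5} = {b0,b2}; idom=b2
  b8: preds {b5,b6,b7}: {b0,b2,b5} ∩ {b0,b2,b6} ∩ {b0,b1,b4,b7} = {b0}; idom=b0
  b9: preds {b0,b2,b7,b8}: {b0} ∩ {b0,b2} ∩ {b0,b1,b4,b7} ∩ {b0,b8} = {b0}; idom=b0

DF walk-up:
  join b2 pred b0: · stop@b0
  join b2 pred b6: b6→b2 stop@b0
  join b6 pred b2: · stop@b2
  join b6 pred b5: b5 stop@b2
  join b8 pred b5: b5→b2 stop@b0
  join b8 pred b6: b6→b2 stop@b0
  join b8 pred b7: b7→b4→b1 stop@b0
  join b9 pred b0: · stop@b0
  join b9 pred b2: b2 stop@b0
  join b9 pred b7: b7→b4→b1 stop@b0
  join b9 pred b8: b8 stop@b0
  b0: DF=∅
  b1: DF={b8,b9}
  b2: DF={b2,b8,b9}
  b3: DF=∅
  b4: DF={b8,b9}
  b5: DF={b6,b8}
  b6: DF={b2,b8}
  b7: DF={b8,b9}
  b8: DF={b9}
  b9: DF=∅

DF(b5) = ["b6", "b8"]

Answer: ["b6", "b8"]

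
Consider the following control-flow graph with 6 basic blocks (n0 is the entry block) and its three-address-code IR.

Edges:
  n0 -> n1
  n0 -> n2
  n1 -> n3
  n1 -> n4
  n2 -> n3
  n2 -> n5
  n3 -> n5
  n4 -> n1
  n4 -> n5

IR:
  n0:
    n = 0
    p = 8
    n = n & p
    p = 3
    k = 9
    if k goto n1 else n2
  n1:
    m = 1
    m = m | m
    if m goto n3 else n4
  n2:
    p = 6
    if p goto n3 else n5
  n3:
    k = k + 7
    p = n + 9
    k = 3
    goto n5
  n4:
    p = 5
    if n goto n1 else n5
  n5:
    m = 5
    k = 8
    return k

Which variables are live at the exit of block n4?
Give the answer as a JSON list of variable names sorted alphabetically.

Answer: ["k", "n"]

Derivation:
Block summaries:
  n0 def {k,n,p} use ∅
  n1 def {m} use ∅
  n2 def {p} use ∅
  n3 def {k,p} use {k,n}
  n4 def {p} use {n}
  n5 def {k,m} use ∅

Backward fixpoint:
  live n0: ∅→{k,n}
  live n1: {k,n}→{k,n}
  live n2: {k,n}→{k,n}
  live n3: {k,n}→∅
  live n4: {k,n}→{k,n}
  live n5: ∅→∅

live-out(n4) = ["k", "n"]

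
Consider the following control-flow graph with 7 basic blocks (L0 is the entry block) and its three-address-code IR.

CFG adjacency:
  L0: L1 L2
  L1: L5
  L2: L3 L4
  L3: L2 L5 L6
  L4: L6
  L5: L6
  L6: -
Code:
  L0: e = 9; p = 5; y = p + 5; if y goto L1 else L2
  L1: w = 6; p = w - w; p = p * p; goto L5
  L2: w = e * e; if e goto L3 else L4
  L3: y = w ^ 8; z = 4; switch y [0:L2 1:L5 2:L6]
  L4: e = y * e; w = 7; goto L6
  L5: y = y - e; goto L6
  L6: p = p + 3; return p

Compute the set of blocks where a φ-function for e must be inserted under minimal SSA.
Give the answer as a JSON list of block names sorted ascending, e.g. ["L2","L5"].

idom tree: L1←L0 L2←L0 L3←L2 L4←L2 L5←L0 L6←L0
Join-block Dom:
  L2: preds {L0,L3}: {L0} ∩ {L0,L2,L3} = {L0}; idom=L0
  L5: preds {L1,L3}: {L0,L1} ∩ {L0,L2,L3} = {L0}; idom=L0
  L6: preds {L3,L4,L5}: {L0,L2,L3} ∩ {L0,L2,L4} ∩ {L0,L5} = {L0}; idom=L0

DF derivation:
  join L2 pred L0: · stop@L0
  join L2 pred L3: L3→L2 stop@L0
  join L5 pred L1: L1 stop@L0
  join L5 pred L3: L3→L2 stop@L0
  join L6 pred L3: L3→L2 stop@L0
  join L6 pred L4: L4→L2 stop@L0
  join L6 pred L5: L5 stop@L0
  L0: DF=∅
  L1: DF={L5}
  L2: DF={L2,L5,L6}
  L3: DF={L2,L5,L6}
  L4: DF={L6}
  L5: DF={L6}
  L6: DF=∅

φ for e: defs {L0,L4}
  DF⁺ = {L6}

Answer: ["L6"]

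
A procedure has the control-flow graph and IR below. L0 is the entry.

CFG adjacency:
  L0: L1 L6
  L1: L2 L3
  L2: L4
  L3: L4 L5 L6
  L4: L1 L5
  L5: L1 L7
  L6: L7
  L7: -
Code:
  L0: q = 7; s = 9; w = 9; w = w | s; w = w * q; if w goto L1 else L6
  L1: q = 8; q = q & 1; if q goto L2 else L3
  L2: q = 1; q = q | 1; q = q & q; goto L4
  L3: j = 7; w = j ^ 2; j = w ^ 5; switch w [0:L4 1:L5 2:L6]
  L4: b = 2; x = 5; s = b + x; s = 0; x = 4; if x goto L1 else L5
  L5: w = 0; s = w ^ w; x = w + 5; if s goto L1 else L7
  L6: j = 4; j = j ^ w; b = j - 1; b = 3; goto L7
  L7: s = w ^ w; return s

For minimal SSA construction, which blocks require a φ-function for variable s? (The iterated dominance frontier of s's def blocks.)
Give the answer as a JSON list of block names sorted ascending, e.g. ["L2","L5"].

Answer: ["L1", "L5", "L6", "L7"]

Working:
idom tree: L1←L0 L2←L1 L3←L1 L4←L1 L5←L1 L6←L0 L7←L0
Dom at joins:
  L1: preds {L0,L4,L5}: {L0} ∩ {L0,L1,L4} ∩ {L0,L1,L5} = {L0}; idom=L0
  L4: preds {L2,L3}: {L0,L1,L2} ∩ {L0,L1,L3} = {L0,L1}; idom=L1
  L5: preds {L3,L4}: {L0,L1,L3} ∩ {L0,L1,L4} = {L0,L1}; idom=L1
  L6: preds {L0,L3}: {L0} ∩ {L0,L1,L3} = {L0}; idom=L0
  L7: preds {L5,L6}: {L0,L1,L5} ∩ {L0,L6} = {L0}; idom=L0

DF derivation:
  join L1 pred L0: · stop@L0
  join L1 pred L4: L4→L1 stop@L0
  join L1 pred L5: L5→L1 stop@L0
  join L4 pred L2: L2 stop@L1
  join L4 pred L3: L3 stop@L1
  join L5 pred L3: L3 stop@L1
  join L5 pred L4: L4 stop@L1
  join L6 pred L0: · stop@L0
  join L6 pred L3: L3→L1 stop@L0
  join L7 pred L5: L5→L1 stop@L0
  join L7 pred L6: L6 stop@L0
  L0: DF=∅
  L1: DF={L1,L6,L7}
  L2: DF={L4}
  L3: DF={L4,L5,L6}
  L4: DF={L1,L5}
  L5: DF={L1,L7}
  L6: DF={L7}
  L7: DF=∅

φ for s: defs {L0,L4,L5,L7}
  DF⁺ = {L1,L5,L6,L7}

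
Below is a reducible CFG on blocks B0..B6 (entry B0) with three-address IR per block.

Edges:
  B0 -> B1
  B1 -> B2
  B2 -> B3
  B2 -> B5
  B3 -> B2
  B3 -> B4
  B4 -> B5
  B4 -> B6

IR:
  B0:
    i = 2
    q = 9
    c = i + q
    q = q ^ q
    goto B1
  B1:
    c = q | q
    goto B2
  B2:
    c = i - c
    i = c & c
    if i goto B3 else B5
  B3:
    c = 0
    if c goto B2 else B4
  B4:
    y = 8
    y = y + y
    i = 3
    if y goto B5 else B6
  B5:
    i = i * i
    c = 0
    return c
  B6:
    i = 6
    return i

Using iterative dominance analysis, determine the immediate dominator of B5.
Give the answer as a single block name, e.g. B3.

Answer: B2

Analysis:
idom tree: B1←B0 B2←B1 B3←B2 B4←B3 B5←B2 B6←B4
Join-block Dom:
  B2: preds {B1,B3}: {B0,B1} ∩ {B0,B1,B2,B3} = {B0,B1}; idom=B1
  B5: preds {B2,B4}: {B0,B1,B2} ∩ {B0,B1,B2,B3,B4} = {B0,B1,B2}; idom=B2

idom(B5) = B2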